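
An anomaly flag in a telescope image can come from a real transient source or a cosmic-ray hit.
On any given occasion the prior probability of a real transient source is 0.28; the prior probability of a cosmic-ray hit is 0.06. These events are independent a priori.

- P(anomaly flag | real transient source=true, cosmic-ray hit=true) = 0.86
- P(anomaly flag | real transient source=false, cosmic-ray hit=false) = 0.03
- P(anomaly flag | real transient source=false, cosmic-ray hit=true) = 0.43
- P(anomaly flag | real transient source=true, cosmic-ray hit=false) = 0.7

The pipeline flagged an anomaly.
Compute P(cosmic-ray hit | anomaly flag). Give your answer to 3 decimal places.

P(anomaly flag) = 0.03×0.72×0.94 + 0.43×0.72×0.06 + 0.7×0.28×0.94 + 0.86×0.28×0.06 = 0.020304 + 0.018576 + 0.184240 + 0.014448 = 0.237568
The cosmic-ray hit-present share is 0.018576 + 0.014448 = 0.033024.
P(cosmic-ray hit | anomaly flag) = 0.033024 / 0.237568 ≈ 0.139

P(cosmic-ray hit | anomaly flag) ≈ 0.139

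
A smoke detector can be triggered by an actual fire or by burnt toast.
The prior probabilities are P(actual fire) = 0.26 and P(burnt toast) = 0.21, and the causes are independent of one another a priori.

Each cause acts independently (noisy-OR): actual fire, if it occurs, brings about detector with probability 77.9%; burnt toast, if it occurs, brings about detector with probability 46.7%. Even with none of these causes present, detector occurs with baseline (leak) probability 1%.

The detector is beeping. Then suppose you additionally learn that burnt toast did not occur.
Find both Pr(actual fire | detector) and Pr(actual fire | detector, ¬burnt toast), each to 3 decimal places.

Under noisy-OR, P(detector | causes) = 1 − (1−0.01)·∏(1−qᵢ) over the active causes.
Sum P(detector|·) weighted by the priors over the 4 (actual fire, burnt toast) configurations:
  P(detector) = 0.01*0.74*0.79 + 0.47233*0.74*0.21 + 0.78121*0.26*0.79 + 0.883385*0.26*0.21
        = 0.005846 + 0.073400 + 0.160461 + 0.048233 = 0.287940
Configurations with actual fire contribute 0.208694, so
  P(actual fire | detector) = 0.208694 / 0.287940 ≈ 0.725

Now also conditioning on burnt toast≠true:
P(detector | ¬burnt toast) = 0.01*0.74 + 0.78121*0.26 = 0.007400 + 0.203115 = 0.210515
Of this, 0.203115 comes from 0.78121*0.26 (the actual fire=true cases).
P(actual fire | detector, ¬burnt toast) = 0.203115 / 0.210515 ≈ 0.965

Pr(actual fire | detector) ≈ 0.725; Pr(actual fire | detector, ¬burnt toast) ≈ 0.965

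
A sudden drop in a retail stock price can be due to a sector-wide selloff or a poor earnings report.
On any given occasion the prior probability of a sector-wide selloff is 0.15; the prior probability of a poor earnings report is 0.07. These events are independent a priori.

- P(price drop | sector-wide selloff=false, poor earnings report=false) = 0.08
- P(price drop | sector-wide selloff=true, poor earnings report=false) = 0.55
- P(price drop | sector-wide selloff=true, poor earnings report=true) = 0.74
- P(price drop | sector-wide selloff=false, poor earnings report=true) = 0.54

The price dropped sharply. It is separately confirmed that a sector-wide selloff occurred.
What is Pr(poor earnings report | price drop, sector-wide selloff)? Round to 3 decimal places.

Pr(poor earnings report | price drop, sector-wide selloff) ≈ 0.092

Sum P(price drop|·) weighted by the priors over both values of poor earnings report:
  P(price drop | sector-wide selloff) = 0.55·0.93 + 0.74·0.07
        = 0.511500 + 0.051800 = 0.563300
The terms with poor earnings report present sum to 0.051800, so
  P(poor earnings report | price drop, sector-wide selloff) = 0.051800 / 0.563300 ≈ 0.092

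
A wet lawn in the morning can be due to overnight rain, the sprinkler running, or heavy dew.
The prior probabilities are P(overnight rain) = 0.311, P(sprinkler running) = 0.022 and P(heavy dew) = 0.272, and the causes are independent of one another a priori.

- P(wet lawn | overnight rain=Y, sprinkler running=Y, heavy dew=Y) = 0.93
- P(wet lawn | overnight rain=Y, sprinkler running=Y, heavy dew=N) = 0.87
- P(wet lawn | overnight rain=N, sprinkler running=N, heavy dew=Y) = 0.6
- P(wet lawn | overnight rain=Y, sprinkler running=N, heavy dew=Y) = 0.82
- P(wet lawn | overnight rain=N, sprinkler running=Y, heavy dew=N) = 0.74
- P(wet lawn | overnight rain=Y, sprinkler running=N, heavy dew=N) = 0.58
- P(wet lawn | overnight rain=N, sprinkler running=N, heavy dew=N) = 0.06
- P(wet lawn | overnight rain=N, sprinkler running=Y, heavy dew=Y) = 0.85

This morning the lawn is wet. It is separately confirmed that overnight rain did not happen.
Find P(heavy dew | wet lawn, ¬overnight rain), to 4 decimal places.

P(heavy dew | wet lawn, ¬overnight rain) ≈ 0.7511

P(wet lawn | ¬overnight rain) = 0.06×0.978×0.728 + 0.6×0.978×0.272 + 0.74×0.022×0.728 + 0.85×0.022×0.272 = 0.042719 + 0.159610 + 0.011852 + 0.005086 = 0.219267
Of this, 0.164696 comes from 0.159610 + 0.005086 (the heavy dew=true cases).
Hence the posterior is 0.164696/0.219267 ≈ 0.7511.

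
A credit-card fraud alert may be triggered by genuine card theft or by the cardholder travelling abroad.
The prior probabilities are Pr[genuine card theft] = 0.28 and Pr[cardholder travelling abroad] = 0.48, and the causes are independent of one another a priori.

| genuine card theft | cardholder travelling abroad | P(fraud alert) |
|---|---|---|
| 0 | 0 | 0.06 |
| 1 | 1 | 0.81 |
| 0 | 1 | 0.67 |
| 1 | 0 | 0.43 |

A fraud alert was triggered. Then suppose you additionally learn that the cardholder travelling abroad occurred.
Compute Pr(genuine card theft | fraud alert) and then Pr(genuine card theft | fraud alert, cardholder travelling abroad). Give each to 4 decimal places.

Pr(genuine card theft | fraud alert) ≈ 0.4030; Pr(genuine card theft | fraud alert, cardholder travelling abroad) ≈ 0.3198

By total probability over the 4 (genuine card theft, cardholder travelling abroad) configurations:
  P(fraud alert) = 0.06·0.72·0.52 + 0.67·0.72·0.48 + 0.43·0.28·0.52 + 0.81·0.28·0.48
        = 0.022464 + 0.231552 + 0.062608 + 0.108864 = 0.425488
Keeping only the genuine card theft-present terms gives 0.171472, so
  P(genuine card theft | fraud alert) = 0.171472 / 0.425488 ≈ 0.4030

Now also conditioning on cardholder travelling abroad=true:
P(fraud alert | cardholder travelling abroad) = 0.67*0.72 + 0.81*0.28 = 0.482400 + 0.226800 = 0.709200
The genuine card theft-present share is 0.81*0.28 = 0.226800.
P(genuine card theft | fraud alert, cardholder travelling abroad) = 0.226800 / 0.709200 ≈ 0.3198
The drop from 0.4030 to 0.3198 is the explaining-away (discounting) effect.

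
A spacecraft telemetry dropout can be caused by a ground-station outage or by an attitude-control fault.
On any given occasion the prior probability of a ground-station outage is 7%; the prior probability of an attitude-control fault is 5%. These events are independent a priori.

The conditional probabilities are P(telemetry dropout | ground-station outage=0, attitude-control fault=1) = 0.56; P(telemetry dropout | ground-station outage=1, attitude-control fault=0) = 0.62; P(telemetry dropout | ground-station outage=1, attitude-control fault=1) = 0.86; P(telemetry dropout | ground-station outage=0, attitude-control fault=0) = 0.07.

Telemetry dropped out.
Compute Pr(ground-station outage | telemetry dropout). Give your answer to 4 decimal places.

P(telemetry dropout) = 0.07·0.93·0.95 + 0.56·0.93·0.05 + 0.62·0.07·0.95 + 0.86·0.07·0.05 = 0.061845 + 0.026040 + 0.041230 + 0.003010 = 0.132125
Restricting to configurations with ground-station outage present: 0.041230 + 0.003010 = 0.044240.
So P(ground-station outage | telemetry dropout) = 0.044240/0.132125 ≈ 0.3348.

Pr(ground-station outage | telemetry dropout) ≈ 0.3348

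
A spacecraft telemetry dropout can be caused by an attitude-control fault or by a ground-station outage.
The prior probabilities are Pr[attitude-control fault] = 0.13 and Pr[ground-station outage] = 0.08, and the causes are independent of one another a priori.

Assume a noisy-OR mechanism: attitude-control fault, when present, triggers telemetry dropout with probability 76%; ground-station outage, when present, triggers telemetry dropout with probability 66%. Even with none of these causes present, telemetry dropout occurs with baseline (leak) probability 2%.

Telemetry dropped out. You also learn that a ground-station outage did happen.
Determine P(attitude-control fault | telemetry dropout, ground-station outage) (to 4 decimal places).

P(attitude-control fault | telemetry dropout, ground-station outage) ≈ 0.1709

Under noisy-OR, P(telemetry dropout | causes) = 1 − (1−0.02)·∏(1−qᵢ) over the active causes.
P(telemetry dropout | ground-station outage) = 0.6668×0.87 + 0.920032×0.13 = 0.580116 + 0.119604 = 0.699720
Restricting to configurations with attitude-control fault present: 0.920032×0.13 = 0.119604.
Hence the posterior is 0.119604/0.699720 ≈ 0.1709.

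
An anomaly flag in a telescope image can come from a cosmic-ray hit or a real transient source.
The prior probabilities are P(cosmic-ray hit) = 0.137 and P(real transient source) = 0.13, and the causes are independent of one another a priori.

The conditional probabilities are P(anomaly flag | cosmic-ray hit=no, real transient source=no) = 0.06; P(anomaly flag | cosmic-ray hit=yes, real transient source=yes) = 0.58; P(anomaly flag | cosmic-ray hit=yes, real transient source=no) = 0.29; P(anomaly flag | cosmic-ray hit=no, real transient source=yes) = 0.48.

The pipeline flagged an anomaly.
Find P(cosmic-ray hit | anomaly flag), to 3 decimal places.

P(anomaly flag) = 0.06*0.863*0.87 + 0.48*0.863*0.13 + 0.29*0.137*0.87 + 0.58*0.137*0.13 = 0.045049 + 0.053851 + 0.034565 + 0.010330 = 0.143795
Restricting to configurations with cosmic-ray hit present: 0.034565 + 0.010330 = 0.044895.
So P(cosmic-ray hit | anomaly flag) = 0.044895/0.143795 ≈ 0.312.

P(cosmic-ray hit | anomaly flag) ≈ 0.312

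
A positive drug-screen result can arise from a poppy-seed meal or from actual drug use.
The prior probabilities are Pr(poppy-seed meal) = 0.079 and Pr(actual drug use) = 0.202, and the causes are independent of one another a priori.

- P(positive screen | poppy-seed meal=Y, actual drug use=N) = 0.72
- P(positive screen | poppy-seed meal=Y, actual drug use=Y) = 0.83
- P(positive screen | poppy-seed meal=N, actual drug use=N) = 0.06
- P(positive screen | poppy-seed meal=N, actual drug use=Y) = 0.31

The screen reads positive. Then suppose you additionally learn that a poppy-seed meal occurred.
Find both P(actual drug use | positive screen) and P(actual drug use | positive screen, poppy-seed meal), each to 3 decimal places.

P(actual drug use | positive screen) ≈ 0.442; P(actual drug use | positive screen, poppy-seed meal) ≈ 0.226

By total probability over the 4 (poppy-seed meal, actual drug use) configurations:
  P(positive screen) = 0.06·0.921·0.798 + 0.31·0.921·0.202 + 0.72·0.079·0.798 + 0.83·0.079·0.202
        = 0.044097 + 0.057673 + 0.045390 + 0.013245 = 0.160405
The terms with actual drug use present sum to 0.070918, so
  P(actual drug use | positive screen) = 0.070918 / 0.160405 ≈ 0.442

With the extra evidence:
Numerator (weight on configurations with actual drug use): 0.83*0.202 = 0.167660
The normalizing constant is 0.72*0.798 + 0.83*0.202 = 0.742220
Posterior = 0.167660 / 0.742220 ≈ 0.226
This is intercausal reasoning (explaining away): once poppy-seed meal accounts for the positive screen, actual drug use becomes less likely.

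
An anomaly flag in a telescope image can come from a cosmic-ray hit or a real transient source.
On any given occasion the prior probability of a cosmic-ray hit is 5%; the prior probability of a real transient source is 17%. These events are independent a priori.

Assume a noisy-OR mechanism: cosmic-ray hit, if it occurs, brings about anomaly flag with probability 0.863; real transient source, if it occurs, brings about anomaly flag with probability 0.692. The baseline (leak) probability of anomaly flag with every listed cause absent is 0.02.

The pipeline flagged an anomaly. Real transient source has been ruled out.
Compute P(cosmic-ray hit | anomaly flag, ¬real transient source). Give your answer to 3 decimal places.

P(cosmic-ray hit | anomaly flag, ¬real transient source) ≈ 0.695

Under noisy-OR, P(anomaly flag | causes) = 1 − (1−0.02)·∏(1−qᵢ) over the active causes.
For the numerator, keep only cosmic-ray hit=true terms: 0.86574*0.05 = 0.043287
Denominator P(anomaly flag | ¬real transient source): 0.02*0.95 + 0.86574*0.05 = 0.062287
Posterior = 0.043287 / 0.062287 ≈ 0.695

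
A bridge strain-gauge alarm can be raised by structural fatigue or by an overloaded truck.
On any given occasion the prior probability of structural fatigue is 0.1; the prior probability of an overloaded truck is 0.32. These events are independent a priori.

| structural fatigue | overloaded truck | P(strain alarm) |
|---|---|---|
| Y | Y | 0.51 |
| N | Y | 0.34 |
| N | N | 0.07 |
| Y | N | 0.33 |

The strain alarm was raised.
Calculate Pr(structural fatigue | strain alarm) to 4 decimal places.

Pr(structural fatigue | strain alarm) ≈ 0.2159

P(strain alarm) = 0.07*0.9*0.68 + 0.34*0.9*0.32 + 0.33*0.1*0.68 + 0.51*0.1*0.32 = 0.042840 + 0.097920 + 0.022440 + 0.016320 = 0.179520
The structural fatigue-present share is 0.022440 + 0.016320 = 0.038760.
Hence the posterior is 0.038760/0.179520 ≈ 0.2159.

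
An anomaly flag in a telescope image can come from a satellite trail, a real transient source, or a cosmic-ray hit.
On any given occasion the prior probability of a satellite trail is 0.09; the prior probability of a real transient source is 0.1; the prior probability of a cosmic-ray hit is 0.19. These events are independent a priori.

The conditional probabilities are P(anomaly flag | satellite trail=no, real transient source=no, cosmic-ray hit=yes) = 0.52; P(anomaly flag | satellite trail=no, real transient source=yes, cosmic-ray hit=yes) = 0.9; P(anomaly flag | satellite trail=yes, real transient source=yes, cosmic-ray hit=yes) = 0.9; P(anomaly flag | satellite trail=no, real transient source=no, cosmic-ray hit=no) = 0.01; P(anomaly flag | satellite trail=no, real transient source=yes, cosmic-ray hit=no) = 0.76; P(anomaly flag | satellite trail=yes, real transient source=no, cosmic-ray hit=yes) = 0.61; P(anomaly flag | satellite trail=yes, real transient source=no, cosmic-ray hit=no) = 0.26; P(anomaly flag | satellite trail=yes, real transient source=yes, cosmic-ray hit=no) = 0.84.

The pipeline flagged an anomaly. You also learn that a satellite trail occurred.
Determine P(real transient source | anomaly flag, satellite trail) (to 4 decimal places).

Weight on real transient source=true, given the evidence: 0.068040 + 0.017100 = 0.085140
Normalizer over all consistent configurations: 0.26×0.9×0.81 + 0.61×0.9×0.19 + 0.84×0.1×0.81 + 0.9×0.1×0.19 = 0.378990
P(real transient source | anomaly flag, satellite trail) = 0.085140/0.378990 ≈ 0.2246

P(real transient source | anomaly flag, satellite trail) ≈ 0.2246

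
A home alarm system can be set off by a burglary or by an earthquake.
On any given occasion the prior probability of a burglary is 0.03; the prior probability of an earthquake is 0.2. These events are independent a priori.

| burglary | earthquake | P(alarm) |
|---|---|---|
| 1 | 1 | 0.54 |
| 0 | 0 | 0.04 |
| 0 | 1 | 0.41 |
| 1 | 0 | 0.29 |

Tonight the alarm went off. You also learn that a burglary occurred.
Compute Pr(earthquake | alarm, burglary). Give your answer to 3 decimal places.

Pr(earthquake | alarm, burglary) ≈ 0.318

For the numerator, keep only earthquake=true terms: 0.54*0.2 = 0.108000
Denominator P(alarm | burglary): 0.29*0.8 + 0.54*0.2 = 0.340000
Posterior = 0.108000 / 0.340000 ≈ 0.318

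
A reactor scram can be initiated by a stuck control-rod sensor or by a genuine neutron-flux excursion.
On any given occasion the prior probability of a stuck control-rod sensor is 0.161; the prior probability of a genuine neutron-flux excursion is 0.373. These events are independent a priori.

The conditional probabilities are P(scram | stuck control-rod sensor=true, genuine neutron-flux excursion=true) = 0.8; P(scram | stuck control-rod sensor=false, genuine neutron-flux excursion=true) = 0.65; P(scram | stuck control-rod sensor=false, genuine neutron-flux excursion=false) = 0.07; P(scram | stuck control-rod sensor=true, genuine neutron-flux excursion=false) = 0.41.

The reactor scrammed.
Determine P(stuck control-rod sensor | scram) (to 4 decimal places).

P(stuck control-rod sensor | scram) ≈ 0.2713

Enumerate the 4 (stuck control-rod sensor, genuine neutron-flux excursion) configurations and weight by the priors:
  P(scram) = 0.07*0.839*0.627 + 0.65*0.839*0.373 + 0.41*0.161*0.627 + 0.8*0.161*0.373
        = 0.036824 + 0.203416 + 0.041388 + 0.048042 = 0.329670
Keeping only the stuck control-rod sensor-present terms gives 0.089430, so
  P(stuck control-rod sensor | scram) = 0.089430 / 0.329670 ≈ 0.2713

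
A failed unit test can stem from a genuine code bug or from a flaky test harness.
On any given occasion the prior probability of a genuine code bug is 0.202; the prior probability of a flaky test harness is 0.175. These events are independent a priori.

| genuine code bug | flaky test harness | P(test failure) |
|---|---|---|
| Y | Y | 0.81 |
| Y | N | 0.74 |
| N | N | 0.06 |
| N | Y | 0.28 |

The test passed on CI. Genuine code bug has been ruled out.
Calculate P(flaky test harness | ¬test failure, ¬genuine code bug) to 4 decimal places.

P(¬test failure | ¬genuine code bug) = 0.94·0.825 + 0.72·0.175 = 0.775500 + 0.126000 = 0.901500
The flaky test harness-present share is 0.72·0.175 = 0.126000.
P(flaky test harness | ¬test failure, ¬genuine code bug) = 0.126000 / 0.901500 ≈ 0.1398

P(flaky test harness | ¬test failure, ¬genuine code bug) ≈ 0.1398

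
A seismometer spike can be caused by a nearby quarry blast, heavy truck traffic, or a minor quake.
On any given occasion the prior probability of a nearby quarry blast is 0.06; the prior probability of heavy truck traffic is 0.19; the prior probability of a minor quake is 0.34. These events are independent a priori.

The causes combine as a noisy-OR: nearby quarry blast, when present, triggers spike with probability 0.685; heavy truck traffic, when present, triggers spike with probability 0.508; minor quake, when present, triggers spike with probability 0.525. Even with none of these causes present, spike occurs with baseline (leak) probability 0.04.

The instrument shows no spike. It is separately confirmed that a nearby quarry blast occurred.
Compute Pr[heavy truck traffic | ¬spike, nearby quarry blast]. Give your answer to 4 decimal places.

Pr[heavy truck traffic | ¬spike, nearby quarry blast] ≈ 0.1035

Under noisy-OR, P(spike | causes) = 1 − (1−0.04)·∏(1−qᵢ) over the active causes.
Sum P(¬spike|·) weighted by the priors over the 4 (heavy truck traffic, minor quake) configurations:
  P(¬spike | nearby quarry blast) = 0.3024*0.81*0.66 + 0.14364*0.81*0.34 + 0.148781*0.19*0.66 + 0.070671*0.19*0.34
        = 0.161663 + 0.039558 + 0.018657 + 0.004565 = 0.224443
Configurations with heavy truck traffic contribute 0.023222, so
  P(heavy truck traffic | ¬spike, nearby quarry blast) = 0.023222 / 0.224443 ≈ 0.1035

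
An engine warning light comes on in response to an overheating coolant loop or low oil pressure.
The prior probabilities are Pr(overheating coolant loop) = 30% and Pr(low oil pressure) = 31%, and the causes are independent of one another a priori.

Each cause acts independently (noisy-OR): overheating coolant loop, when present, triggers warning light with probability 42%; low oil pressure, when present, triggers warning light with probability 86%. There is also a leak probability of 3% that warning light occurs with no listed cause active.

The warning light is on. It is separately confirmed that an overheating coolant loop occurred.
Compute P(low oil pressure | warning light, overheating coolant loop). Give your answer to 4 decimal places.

Under noisy-OR, P(warning light | causes) = 1 − (1−0.03)·∏(1−qᵢ) over the active causes.
Enumerate both values of low oil pressure and weight by the priors:
  P(warning light | overheating coolant loop) = 0.4374·0.69 + 0.921236·0.31
        = 0.301806 + 0.285583 = 0.587389
Keeping only the low oil pressure-present terms gives 0.285583, so
  P(low oil pressure | warning light, overheating coolant loop) = 0.285583 / 0.587389 ≈ 0.4862

P(low oil pressure | warning light, overheating coolant loop) ≈ 0.4862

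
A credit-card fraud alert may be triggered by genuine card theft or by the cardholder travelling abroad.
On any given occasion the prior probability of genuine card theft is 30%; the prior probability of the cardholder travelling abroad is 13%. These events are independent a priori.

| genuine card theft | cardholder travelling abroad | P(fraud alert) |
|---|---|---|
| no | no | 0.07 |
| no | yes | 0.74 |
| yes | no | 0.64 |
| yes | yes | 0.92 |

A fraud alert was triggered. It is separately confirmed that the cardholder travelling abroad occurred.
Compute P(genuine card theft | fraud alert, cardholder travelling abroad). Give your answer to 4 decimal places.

For the numerator, keep only genuine card theft=true terms: 0.92·0.3 = 0.276000
Normalizer over all consistent configurations: 0.74·0.7 + 0.92·0.3 = 0.794000
P(genuine card theft | fraud alert, cardholder travelling abroad) = 0.276000/0.794000 ≈ 0.3476

P(genuine card theft | fraud alert, cardholder travelling abroad) ≈ 0.3476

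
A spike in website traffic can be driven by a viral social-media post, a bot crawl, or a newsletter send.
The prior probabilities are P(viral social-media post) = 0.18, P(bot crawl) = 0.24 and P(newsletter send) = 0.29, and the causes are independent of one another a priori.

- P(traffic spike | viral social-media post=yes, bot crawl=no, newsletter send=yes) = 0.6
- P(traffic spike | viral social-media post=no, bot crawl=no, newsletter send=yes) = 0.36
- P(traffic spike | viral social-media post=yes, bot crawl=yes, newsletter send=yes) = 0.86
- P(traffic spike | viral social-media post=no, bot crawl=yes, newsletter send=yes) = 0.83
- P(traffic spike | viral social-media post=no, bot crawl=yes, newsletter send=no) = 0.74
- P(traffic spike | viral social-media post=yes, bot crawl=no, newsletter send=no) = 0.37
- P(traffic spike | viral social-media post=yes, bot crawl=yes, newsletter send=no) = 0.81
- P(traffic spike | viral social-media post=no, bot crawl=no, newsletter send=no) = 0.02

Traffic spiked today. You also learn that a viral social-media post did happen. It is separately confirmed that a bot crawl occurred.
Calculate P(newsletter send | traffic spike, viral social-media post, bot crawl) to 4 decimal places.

Sum P(traffic spike|·) weighted by the priors over both values of newsletter send:
  P(traffic spike | viral social-media post, bot crawl) = 0.81*0.71 + 0.86*0.29
        = 0.575100 + 0.249400 = 0.824500
The terms with newsletter send present sum to 0.249400, so
  P(newsletter send | traffic spike, viral social-media post, bot crawl) = 0.249400 / 0.824500 ≈ 0.3025

P(newsletter send | traffic spike, viral social-media post, bot crawl) ≈ 0.3025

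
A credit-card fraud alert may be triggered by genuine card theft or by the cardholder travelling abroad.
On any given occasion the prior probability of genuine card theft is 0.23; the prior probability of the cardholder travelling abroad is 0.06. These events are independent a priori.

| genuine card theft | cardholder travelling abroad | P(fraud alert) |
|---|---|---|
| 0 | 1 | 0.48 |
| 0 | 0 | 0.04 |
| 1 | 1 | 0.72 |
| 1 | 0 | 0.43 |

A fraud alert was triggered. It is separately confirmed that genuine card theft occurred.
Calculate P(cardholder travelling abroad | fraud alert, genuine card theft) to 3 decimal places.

P(cardholder travelling abroad | fraud alert, genuine card theft) ≈ 0.097

Sum P(fraud alert|·) weighted by the priors over both values of cardholder travelling abroad:
  P(fraud alert | genuine card theft) = 0.43×0.94 + 0.72×0.06
        = 0.404200 + 0.043200 = 0.447400
Keeping only the cardholder travelling abroad-present terms gives 0.043200, so
  P(cardholder travelling abroad | fraud alert, genuine card theft) = 0.043200 / 0.447400 ≈ 0.097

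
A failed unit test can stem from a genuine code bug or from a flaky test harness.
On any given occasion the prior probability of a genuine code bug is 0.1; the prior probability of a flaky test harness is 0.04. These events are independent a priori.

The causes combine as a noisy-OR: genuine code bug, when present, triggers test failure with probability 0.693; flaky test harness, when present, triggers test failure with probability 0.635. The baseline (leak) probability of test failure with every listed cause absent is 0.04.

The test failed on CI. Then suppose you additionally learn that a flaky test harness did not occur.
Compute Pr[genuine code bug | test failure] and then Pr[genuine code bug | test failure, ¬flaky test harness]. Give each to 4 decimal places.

Pr[genuine code bug | test failure] ≈ 0.5516; Pr[genuine code bug | test failure, ¬flaky test harness] ≈ 0.6621

Under noisy-OR, P(test failure | causes) = 1 − (1−0.04)·∏(1−qᵢ) over the active causes.
Weight on genuine code bug=true, given the evidence: 0.067707 + 0.003570 = 0.071277
The normalizing constant is 0.04×0.9×0.96 + 0.6496×0.9×0.04 + 0.70528×0.1×0.96 + 0.892427×0.1×0.04 = 0.129223
Posterior = 0.071277 / 0.129223 ≈ 0.5516

With the extra evidence:
By total probability over both values of genuine code bug:
  P(test failure | ¬flaky test harness) = 0.04·0.9 + 0.70528·0.1
        = 0.036000 + 0.070528 = 0.106528
The terms with genuine code bug present sum to 0.070528, so
  P(genuine code bug | test failure, ¬flaky test harness) = 0.070528 / 0.106528 ≈ 0.6621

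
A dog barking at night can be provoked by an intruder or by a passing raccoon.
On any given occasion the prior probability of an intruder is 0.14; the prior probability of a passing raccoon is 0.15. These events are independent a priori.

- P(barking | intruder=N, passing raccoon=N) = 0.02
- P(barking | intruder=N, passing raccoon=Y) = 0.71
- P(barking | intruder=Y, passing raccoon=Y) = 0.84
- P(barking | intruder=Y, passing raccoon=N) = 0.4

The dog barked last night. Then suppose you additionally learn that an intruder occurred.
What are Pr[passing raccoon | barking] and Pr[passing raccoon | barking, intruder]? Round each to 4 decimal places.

Numerator (weight on configurations with passing raccoon): 0.091590 + 0.017640 = 0.109230
The normalizing constant is 0.02·0.86·0.85 + 0.71·0.86·0.15 + 0.4·0.14·0.85 + 0.84·0.14·0.15 = 0.171450
Posterior = 0.109230 / 0.171450 ≈ 0.6371

Now condition on the additional information:
For the numerator, keep only passing raccoon=true terms: 0.84·0.15 = 0.126000
Denominator P(barking | intruder): 0.4·0.85 + 0.84·0.15 = 0.466000
P(passing raccoon | barking, intruder) = 0.126000/0.466000 ≈ 0.2704

Pr[passing raccoon | barking] ≈ 0.6371; Pr[passing raccoon | barking, intruder] ≈ 0.2704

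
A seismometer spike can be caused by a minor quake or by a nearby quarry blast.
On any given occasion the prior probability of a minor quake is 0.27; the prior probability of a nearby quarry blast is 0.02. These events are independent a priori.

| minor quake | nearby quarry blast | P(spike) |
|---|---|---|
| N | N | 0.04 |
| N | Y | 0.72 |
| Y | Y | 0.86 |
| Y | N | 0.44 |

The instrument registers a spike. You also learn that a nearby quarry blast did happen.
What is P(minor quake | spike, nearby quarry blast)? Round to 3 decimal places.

P(minor quake | spike, nearby quarry blast) ≈ 0.306

Enumerate both values of minor quake and weight by the priors:
  P(spike | nearby quarry blast) = 0.72×0.73 + 0.86×0.27
        = 0.525600 + 0.232200 = 0.757800
Keeping only the minor quake-present terms gives 0.232200, so
  P(minor quake | spike, nearby quarry blast) = 0.232200 / 0.757800 ≈ 0.306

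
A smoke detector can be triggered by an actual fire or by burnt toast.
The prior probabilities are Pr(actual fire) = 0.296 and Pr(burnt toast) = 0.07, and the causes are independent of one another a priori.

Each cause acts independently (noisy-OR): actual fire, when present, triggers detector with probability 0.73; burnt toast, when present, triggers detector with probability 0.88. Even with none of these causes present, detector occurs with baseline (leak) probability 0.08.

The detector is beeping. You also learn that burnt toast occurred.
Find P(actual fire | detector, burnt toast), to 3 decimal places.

Under noisy-OR, P(detector | causes) = 1 − (1−0.08)·∏(1−qᵢ) over the active causes.
Weight on actual fire=true, given the evidence: 0.970192×0.296 = 0.287177
Denominator P(detector | burnt toast): 0.8896×0.704 + 0.970192×0.296 = 0.913455
Posterior = 0.287177 / 0.913455 ≈ 0.314

P(actual fire | detector, burnt toast) ≈ 0.314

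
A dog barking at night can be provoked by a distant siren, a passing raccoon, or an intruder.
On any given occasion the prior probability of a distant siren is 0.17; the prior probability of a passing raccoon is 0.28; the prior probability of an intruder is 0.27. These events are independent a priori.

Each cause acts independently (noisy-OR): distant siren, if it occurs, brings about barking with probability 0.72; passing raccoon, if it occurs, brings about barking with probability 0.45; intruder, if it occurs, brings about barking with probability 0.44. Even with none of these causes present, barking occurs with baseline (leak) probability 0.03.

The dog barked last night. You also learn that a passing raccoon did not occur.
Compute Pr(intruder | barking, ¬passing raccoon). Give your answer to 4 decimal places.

Pr(intruder | barking, ¬passing raccoon) ≈ 0.5655

Under noisy-OR, P(barking | causes) = 1 − (1−0.03)·∏(1−qᵢ) over the active causes.
Enumerate the 4 (distant siren, intruder) configurations and weight by the priors:
  P(barking | ¬passing raccoon) = 0.03*0.83*0.73 + 0.4568*0.83*0.27 + 0.7284*0.17*0.73 + 0.847904*0.17*0.27
        = 0.018177 + 0.102369 + 0.090394 + 0.038919 = 0.249859
Configurations with intruder contribute 0.141288, so
  P(intruder | barking, ¬passing raccoon) = 0.141288 / 0.249859 ≈ 0.5655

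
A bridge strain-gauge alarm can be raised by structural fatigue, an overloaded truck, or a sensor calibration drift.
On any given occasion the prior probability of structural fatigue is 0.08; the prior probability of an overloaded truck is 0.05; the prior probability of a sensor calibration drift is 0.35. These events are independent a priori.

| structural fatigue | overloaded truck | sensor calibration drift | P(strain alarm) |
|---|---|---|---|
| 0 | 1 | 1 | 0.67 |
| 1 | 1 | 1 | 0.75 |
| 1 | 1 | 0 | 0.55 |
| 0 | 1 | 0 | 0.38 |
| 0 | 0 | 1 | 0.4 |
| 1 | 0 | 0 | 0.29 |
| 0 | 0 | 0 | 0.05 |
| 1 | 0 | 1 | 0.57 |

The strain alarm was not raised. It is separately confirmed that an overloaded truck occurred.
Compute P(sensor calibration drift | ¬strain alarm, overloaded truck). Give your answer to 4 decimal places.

Numerator (weight on configurations with sensor calibration drift): 0.106260 + 0.007000 = 0.113260
Normalizer over all consistent configurations: 0.62×0.92×0.65 + 0.33×0.92×0.35 + 0.45×0.08×0.65 + 0.25×0.08×0.35 = 0.507420
P(sensor calibration drift | ¬strain alarm, overloaded truck) = 0.113260/0.507420 ≈ 0.2232

P(sensor calibration drift | ¬strain alarm, overloaded truck) ≈ 0.2232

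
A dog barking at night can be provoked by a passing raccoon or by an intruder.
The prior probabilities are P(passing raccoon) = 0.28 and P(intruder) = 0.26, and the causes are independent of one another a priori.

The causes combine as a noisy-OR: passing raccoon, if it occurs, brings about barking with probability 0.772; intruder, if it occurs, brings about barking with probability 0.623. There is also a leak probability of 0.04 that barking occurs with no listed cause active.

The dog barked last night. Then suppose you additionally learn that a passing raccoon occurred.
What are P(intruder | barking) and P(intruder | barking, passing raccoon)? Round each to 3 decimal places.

Under noisy-OR, P(barking | causes) = 1 − (1−0.04)·∏(1−qᵢ) over the active causes.
P(barking) = 0.04*0.72*0.74 + 0.63808*0.72*0.26 + 0.78112*0.28*0.74 + 0.917482*0.28*0.26 = 0.021312 + 0.119449 + 0.161848 + 0.066793 = 0.369402
The intruder-present share is 0.119449 + 0.066793 = 0.186242.
Hence the posterior is 0.186242/0.369402 ≈ 0.504.

Now condition on the additional information:
P(barking | passing raccoon) = 0.78112*0.74 + 0.917482*0.26 = 0.578029 + 0.238545 = 0.816574
Of this, 0.238545 comes from 0.917482*0.26 (the intruder=true cases).
Hence the posterior is 0.238545/0.816574 ≈ 0.292.
This is intercausal reasoning (explaining away): once passing raccoon accounts for the barking, intruder becomes less likely.

P(intruder | barking) ≈ 0.504; P(intruder | barking, passing raccoon) ≈ 0.292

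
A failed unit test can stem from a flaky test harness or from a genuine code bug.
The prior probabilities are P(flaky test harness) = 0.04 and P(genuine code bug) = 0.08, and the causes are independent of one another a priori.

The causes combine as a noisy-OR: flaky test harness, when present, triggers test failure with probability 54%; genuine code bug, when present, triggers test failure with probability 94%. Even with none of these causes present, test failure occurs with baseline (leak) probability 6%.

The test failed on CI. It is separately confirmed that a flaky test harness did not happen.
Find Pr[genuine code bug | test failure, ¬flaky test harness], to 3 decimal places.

Under noisy-OR, P(test failure | causes) = 1 − (1−0.06)·∏(1−qᵢ) over the active causes.
By total probability over both values of genuine code bug:
  P(test failure | ¬flaky test harness) = 0.06*0.92 + 0.9436*0.08
        = 0.055200 + 0.075488 = 0.130688
Configurations with genuine code bug contribute 0.075488, so
  P(genuine code bug | test failure, ¬flaky test harness) = 0.075488 / 0.130688 ≈ 0.578

Pr[genuine code bug | test failure, ¬flaky test harness] ≈ 0.578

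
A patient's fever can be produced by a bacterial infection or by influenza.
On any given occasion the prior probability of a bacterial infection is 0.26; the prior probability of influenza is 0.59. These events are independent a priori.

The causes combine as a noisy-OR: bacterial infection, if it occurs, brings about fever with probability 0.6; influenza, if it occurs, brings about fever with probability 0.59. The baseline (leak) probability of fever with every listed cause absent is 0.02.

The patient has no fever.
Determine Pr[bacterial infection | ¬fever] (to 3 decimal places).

Under noisy-OR, P(fever | causes) = 1 − (1−0.02)·∏(1−qᵢ) over the active causes.
Weight on bacterial infection=true, given the evidence: 0.041787 + 0.024654 = 0.066441
Normalizer over all consistent configurations: 0.98*0.74*0.41 + 0.4018*0.74*0.59 + 0.392*0.26*0.41 + 0.16072*0.26*0.59 = 0.539199
P(bacterial infection | ¬fever) = 0.066441/0.539199 ≈ 0.123

Pr[bacterial infection | ¬fever] ≈ 0.123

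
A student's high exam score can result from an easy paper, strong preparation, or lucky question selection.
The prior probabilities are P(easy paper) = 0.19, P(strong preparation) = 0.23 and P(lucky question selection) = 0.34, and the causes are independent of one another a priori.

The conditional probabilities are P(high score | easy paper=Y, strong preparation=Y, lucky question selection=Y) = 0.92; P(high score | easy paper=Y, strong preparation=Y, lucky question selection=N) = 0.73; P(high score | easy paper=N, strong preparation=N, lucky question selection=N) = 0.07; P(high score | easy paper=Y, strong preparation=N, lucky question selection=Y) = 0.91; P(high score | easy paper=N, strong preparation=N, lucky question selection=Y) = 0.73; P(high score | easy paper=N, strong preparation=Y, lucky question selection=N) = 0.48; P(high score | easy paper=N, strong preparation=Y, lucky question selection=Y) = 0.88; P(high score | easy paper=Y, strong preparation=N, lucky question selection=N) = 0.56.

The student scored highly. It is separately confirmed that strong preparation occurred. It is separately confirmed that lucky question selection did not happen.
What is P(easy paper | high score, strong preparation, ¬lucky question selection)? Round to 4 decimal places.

Sum P(high score|·) weighted by the priors over both values of easy paper:
  P(high score | strong preparation, ¬lucky question selection) = 0.48*0.81 + 0.73*0.19
        = 0.388800 + 0.138700 = 0.527500
Configurations with easy paper contribute 0.138700, so
  P(easy paper | high score, strong preparation, ¬lucky question selection) = 0.138700 / 0.527500 ≈ 0.2629

P(easy paper | high score, strong preparation, ¬lucky question selection) ≈ 0.2629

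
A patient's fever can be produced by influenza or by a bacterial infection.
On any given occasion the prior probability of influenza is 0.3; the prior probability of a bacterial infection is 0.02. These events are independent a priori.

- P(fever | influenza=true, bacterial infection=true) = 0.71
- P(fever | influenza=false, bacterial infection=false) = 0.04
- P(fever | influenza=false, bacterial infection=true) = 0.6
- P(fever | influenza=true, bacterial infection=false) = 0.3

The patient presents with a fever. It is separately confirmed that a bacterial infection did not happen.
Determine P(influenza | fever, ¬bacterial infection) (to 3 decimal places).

P(fever | ¬bacterial infection) = 0.04·0.7 + 0.3·0.3 = 0.028000 + 0.090000 = 0.118000
Restricting to configurations with influenza present: 0.3·0.3 = 0.090000.
So P(influenza | fever, ¬bacterial infection) = 0.090000/0.118000 ≈ 0.763.

P(influenza | fever, ¬bacterial infection) ≈ 0.763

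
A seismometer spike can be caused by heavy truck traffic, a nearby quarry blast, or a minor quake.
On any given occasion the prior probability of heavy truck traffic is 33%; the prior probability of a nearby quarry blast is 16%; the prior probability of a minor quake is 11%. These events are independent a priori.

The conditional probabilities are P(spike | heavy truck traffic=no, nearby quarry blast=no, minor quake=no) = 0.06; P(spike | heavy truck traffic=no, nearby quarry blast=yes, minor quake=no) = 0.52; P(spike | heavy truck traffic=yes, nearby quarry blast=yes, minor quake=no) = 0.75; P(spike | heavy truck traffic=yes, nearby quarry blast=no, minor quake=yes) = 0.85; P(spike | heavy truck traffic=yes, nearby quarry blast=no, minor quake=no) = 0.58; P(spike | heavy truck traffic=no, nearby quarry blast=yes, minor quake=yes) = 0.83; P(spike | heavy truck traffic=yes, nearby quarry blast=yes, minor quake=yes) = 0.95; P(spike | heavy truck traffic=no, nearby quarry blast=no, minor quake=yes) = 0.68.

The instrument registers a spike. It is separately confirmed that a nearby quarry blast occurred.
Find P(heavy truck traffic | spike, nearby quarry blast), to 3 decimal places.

P(heavy truck traffic | spike, nearby quarry blast) ≈ 0.407

For the numerator, keep only heavy truck traffic=true terms: 0.220275 + 0.034485 = 0.254760
Normalizer over all consistent configurations: 0.52×0.67×0.89 + 0.83×0.67×0.11 + 0.75×0.33×0.89 + 0.95×0.33×0.11 = 0.626007
Posterior = 0.254760 / 0.626007 ≈ 0.407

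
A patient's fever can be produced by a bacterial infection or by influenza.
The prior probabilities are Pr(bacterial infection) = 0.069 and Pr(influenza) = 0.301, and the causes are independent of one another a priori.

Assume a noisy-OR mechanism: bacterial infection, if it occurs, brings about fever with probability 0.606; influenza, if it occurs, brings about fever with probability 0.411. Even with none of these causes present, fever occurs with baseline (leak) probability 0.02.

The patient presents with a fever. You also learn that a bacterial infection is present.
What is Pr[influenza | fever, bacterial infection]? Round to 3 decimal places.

Pr[influenza | fever, bacterial infection] ≈ 0.351

Under noisy-OR, P(fever | causes) = 1 − (1−0.02)·∏(1−qᵢ) over the active causes.
Sum P(fever|·) weighted by the priors over both values of influenza:
  P(fever | bacterial infection) = 0.61388×0.699 + 0.772575×0.301
        = 0.429102 + 0.232545 = 0.661647
Configurations with influenza contribute 0.232545, so
  P(influenza | fever, bacterial infection) = 0.232545 / 0.661647 ≈ 0.351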